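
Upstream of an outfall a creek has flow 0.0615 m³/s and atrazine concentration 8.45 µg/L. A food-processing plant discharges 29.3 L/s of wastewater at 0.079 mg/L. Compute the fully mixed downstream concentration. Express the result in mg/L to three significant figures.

0.0312 mg/L

29.3 L/s = 0.0293 m³/s.
8.45 µg/L = 0.00845 mg/L.
By mass balance at complete mixing, C = (0.0293·0.079 + 0.0615·0.00845) / (0.0293 + 0.0615) = 0.002834/0.0908 = 0.03122 mg/L.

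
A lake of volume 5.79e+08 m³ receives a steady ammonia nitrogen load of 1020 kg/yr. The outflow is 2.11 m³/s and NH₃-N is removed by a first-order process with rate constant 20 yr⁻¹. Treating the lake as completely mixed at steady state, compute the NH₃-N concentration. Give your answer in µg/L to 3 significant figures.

0.0876 µg/L

Outflow Q = 2.11 m³/s × 3.156e+07 s/yr = 6.659e+07 m³/yr.
Steady-state CSTR mass balance: W = Q·C + k·V·C, so C = W/(Q + kV).
Q + kV = 6.659e+07 + 20·5.79e+08 = 1.165e+10 m³/yr.
C = 1020/1.165e+10 = 8.758e-08 kg/m³ = 8.758e-05 mg/L = 0.08758 µg/L.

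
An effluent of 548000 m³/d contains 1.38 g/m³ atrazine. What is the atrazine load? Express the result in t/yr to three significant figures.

276 t/yr

548000 m³/d = 6.343 m³/s.
Mass flux = Q·C = 6.343 m³/s × 1.38 g/m³ = 8.753 g/s.
= 8.753 g/s × 31.56 = 276.2 t/yr.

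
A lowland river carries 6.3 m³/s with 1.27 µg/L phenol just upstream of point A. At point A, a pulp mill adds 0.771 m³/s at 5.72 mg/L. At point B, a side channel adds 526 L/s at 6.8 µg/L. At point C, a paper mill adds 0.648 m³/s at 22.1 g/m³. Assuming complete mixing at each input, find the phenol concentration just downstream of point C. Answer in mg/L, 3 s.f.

1.27 µg/L = 0.00127 mg/L.
After input A: C = (6.3·0.00127 + 0.771·5.72) / 7.071 = 0.6248 mg/L.
526 L/s = 0.526 m³/s.
6.8 µg/L = 0.0068 mg/L.
After input B: C = (7.071·0.6248 + 0.526·0.0068) / 7.597 = 0.582 mg/L.
After input C: C = (7.597·0.582 + 0.648·22.1) / 8.245 = 2.273 mg/L.

2.27 mg/L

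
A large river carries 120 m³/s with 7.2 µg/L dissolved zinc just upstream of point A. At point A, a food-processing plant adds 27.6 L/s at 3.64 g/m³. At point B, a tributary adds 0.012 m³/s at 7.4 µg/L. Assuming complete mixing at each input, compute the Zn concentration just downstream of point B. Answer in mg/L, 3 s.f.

0.00804 mg/L

7.2 µg/L = 0.0072 mg/L.
27.6 L/s = 0.0276 m³/s.
After input A: C = (120·0.0072 + 0.0276·3.64) / 120 = 0.008035 mg/L.
7.4 µg/L = 0.0074 mg/L.
After input B: C = (120·0.008035 + 0.012·0.0074) / 120 = 0.008035 mg/L.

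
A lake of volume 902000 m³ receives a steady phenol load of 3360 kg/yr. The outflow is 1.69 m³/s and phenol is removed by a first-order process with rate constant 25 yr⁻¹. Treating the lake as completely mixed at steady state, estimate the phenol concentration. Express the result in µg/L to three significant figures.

44.3 µg/L

Outflow Q = 1.69 m³/s × 3.156e+07 s/yr = 5.333e+07 m³/yr.
Steady-state CSTR mass balance: W = Q·C + k·V·C, so C = W/(Q + kV).
Q + kV = 5.333e+07 + 25·902000 = 7.588e+07 m³/yr.
C = 3360/7.588e+07 = 4.428e-05 kg/m³ = 0.04428 mg/L = 44.28 µg/L.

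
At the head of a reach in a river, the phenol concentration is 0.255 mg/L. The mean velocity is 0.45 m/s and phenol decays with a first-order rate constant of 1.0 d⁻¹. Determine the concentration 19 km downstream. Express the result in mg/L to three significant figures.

Travel time t = 19 km / 0.45 m/s = 1.9e+04/0.45 = 4.222e+04 s = 0.4887 d.
First-order decay: C = 0.255·exp(−1.0·0.4887) = 0.255·0.6134 = 0.1564 mg/L.

0.156 mg/L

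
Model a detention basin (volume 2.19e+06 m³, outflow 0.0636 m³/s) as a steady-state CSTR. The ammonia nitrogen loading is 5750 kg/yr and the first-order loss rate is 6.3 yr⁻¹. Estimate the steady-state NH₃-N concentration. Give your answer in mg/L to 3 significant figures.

0.364 mg/L

Outflow Q = 0.0636 m³/s × 3.156e+07 s/yr = 2.007e+06 m³/yr.
Steady-state CSTR mass balance: W = Q·C + k·V·C, so C = W/(Q + kV).
Q + kV = 2.007e+06 + 6.3·2.19e+06 = 1.58e+07 m³/yr.
C = 5750/1.58e+07 = 0.0003638 kg/m³ = 0.3638 mg/L.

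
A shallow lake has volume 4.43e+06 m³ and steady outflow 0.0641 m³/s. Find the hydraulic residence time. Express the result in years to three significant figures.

2.19 yr

Q = 0.0641 m³/s × 3.156e+07 s/yr = 2.023e+06 m³/yr.
Hydraulic residence time τ = V/Q = 4.43e+06/2.023e+06 = 2.19 yr.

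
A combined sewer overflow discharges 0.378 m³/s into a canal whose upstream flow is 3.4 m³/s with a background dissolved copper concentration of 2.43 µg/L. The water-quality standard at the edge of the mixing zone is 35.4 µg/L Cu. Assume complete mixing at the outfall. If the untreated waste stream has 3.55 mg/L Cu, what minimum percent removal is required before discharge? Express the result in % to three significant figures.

2.43 µg/L = 0.00243 mg/L.
35.4 µg/L = 0.0354 mg/L.
Mass balance: 0.0354·3.778 = 0.378·Cₑ + 3.4·0.00243.
Cₑ = (0.1337 − 0.008262) / 0.378 = 0.332 mg/L.
Required removal = 1 − 0.332/3.55 = 90.65 %.

90.6 %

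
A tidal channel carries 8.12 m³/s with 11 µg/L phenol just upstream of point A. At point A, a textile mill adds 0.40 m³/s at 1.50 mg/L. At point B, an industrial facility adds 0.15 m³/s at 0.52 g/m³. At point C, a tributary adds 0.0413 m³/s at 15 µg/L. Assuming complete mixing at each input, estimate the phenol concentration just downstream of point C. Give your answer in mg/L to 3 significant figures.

0.0882 mg/L

11 µg/L = 0.011 mg/L.
After input A: C = (8.12·0.011 + 0.4·1.5) / 8.52 = 0.08091 mg/L.
After input B: C = (8.52·0.08091 + 0.15·0.52) / 8.67 = 0.0885 mg/L.
15 µg/L = 0.015 mg/L.
After input C: C = (8.67·0.0885 + 0.0413·0.015) / 8.711 = 0.08815 mg/L.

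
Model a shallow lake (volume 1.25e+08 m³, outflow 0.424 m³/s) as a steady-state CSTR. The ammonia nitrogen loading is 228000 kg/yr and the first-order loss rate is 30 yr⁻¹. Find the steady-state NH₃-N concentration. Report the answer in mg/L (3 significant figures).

0.0606 mg/L

Outflow Q = 0.424 m³/s × 3.156e+07 s/yr = 1.338e+07 m³/yr.
Steady-state CSTR mass balance: W = Q·C + k·V·C, so C = W/(Q + kV).
Q + kV = 1.338e+07 + 30·1.25e+08 = 3.763e+09 m³/yr.
C = 228000/3.763e+09 = 6.058e-05 kg/m³ = 0.06058 mg/L.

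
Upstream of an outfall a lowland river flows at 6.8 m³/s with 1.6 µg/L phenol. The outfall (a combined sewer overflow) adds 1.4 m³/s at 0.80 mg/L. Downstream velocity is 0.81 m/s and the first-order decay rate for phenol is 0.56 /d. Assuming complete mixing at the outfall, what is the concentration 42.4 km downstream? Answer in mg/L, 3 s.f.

0.0982 mg/L

1.6 µg/L = 0.0016 mg/L.
After complete mixing, C₀ = (1.4·0.8 + 6.8·0.0016) / 8.2 = 0.1379 mg/L.
Travel time t = 4.24e+04 m / 0.81 m/s = 5.235e+04 s = 0.6059 d.
C = 0.1379·exp(−0.56·0.6059) = 0.1379·0.7123 = 0.09823 mg/L.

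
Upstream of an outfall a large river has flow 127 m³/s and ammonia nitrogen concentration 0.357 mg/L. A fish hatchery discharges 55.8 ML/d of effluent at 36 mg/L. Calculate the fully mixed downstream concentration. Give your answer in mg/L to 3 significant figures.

55.8 ML/d = 0.6458 m³/s.
Conservation of mass across the mixing zone: C = (0.6458·36 + 127·0.357) / (0.6458 + 127) = 68.59/127.6 = 0.5373 mg/L.

0.537 mg/L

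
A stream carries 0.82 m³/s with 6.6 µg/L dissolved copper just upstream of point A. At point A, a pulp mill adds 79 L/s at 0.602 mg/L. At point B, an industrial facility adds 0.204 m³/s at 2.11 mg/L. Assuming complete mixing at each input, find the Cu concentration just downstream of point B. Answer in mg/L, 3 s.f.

0.438 mg/L

6.6 µg/L = 0.0066 mg/L.
79 L/s = 0.079 m³/s.
After input A: C = (0.82·0.0066 + 0.079·0.602) / 0.899 = 0.05892 mg/L.
After input B: C = (0.899·0.05892 + 0.204·2.11) / 1.103 = 0.4383 mg/L.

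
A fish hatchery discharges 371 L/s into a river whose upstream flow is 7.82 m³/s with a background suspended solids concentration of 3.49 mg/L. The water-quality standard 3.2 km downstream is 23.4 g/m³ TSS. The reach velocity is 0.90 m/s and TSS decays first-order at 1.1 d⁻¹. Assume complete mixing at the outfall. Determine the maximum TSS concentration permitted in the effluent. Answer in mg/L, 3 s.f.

371 L/s = 0.371 m³/s.
Travel time to the compliance point: t = 3200/0.90 = 3556 s = 0.04115 d; decay factor exp(−1.1·0.04115) = 0.9557.
So the concentration just after mixing may be at most 23.4/0.9557 = 24.48 mg/L.
Mass balance: 24.48·8.191 = 0.371·Cₑ + 7.82·3.49.
Cₑ = (200.5 − 27.29) / 0.371 = 467 mg/L.

467 mg/L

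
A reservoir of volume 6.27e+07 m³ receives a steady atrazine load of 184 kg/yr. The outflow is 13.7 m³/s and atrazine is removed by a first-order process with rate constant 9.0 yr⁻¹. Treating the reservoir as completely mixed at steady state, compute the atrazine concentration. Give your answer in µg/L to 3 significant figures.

0.185 µg/L

Outflow Q = 13.7 m³/s × 3.156e+07 s/yr = 4.323e+08 m³/yr.
Steady-state CSTR mass balance: W = Q·C + k·V·C, so C = W/(Q + kV).
Q + kV = 4.323e+08 + 9.0·6.27e+07 = 9.966e+08 m³/yr.
C = 184/9.966e+08 = 1.846e-07 kg/m³ = 0.0001846 mg/L = 0.1846 µg/L.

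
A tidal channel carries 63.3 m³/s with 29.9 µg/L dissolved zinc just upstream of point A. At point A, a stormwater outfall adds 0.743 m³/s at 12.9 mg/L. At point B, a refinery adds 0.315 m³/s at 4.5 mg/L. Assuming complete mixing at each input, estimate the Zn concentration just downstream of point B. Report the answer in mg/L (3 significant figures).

0.200 mg/L

29.9 µg/L = 0.0299 mg/L.
After input A: C = (63.3·0.0299 + 0.743·12.9) / 64.04 = 0.1792 mg/L.
After input B: C = (64.04·0.1792 + 0.315·4.5) / 64.36 = 0.2004 mg/L.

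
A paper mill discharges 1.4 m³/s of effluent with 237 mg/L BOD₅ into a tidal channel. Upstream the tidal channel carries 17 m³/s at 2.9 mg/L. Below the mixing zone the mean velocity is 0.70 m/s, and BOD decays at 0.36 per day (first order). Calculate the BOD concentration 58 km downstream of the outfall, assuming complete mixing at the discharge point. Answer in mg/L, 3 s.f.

14.7 mg/L

After complete mixing, C₀ = (1.4·237 + 17·2.9) / 18.4 = 20.71 mg/L.
Travel time t = 5.8e+04 m / 0.70 m/s = 8.286e+04 s = 0.959 d.
C = 20.71·exp(−0.36·0.959) = 20.71·0.7081 = 14.67 mg/L.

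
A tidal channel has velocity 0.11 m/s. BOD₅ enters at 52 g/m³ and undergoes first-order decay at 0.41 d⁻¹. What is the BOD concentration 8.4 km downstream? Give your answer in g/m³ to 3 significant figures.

36.2 g/m³

Travel time t = 8.4 km / 0.11 m/s = 8400/0.11 = 7.636e+04 s = 0.8838 d.
First-order decay: C = 52·exp(−0.41·0.8838) = 52·0.696 = 36.19 g/m³.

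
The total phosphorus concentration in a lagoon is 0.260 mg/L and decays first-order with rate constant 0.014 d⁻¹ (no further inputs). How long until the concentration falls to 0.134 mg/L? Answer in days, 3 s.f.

47.3 d

t = ln(C₀/C)/k = ln(0.260/0.134)/0.014 = 0.6628/0.014 = 47.35 d.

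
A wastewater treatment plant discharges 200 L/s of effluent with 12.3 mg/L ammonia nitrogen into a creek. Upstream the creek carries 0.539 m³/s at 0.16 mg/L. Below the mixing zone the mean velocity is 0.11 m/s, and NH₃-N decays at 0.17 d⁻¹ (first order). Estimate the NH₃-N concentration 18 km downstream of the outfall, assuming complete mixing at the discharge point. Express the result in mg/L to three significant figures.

200 L/s = 0.2 m³/s.
After complete mixing, C₀ = (0.2·12.3 + 0.539·0.16) / 0.739 = 3.446 mg/L.
Travel time t = 1.8e+04 m / 0.11 m/s = 1.636e+05 s = 1.894 d.
C = 3.446·exp(−0.17·1.894) = 3.446·0.7247 = 2.497 mg/L.

2.50 mg/L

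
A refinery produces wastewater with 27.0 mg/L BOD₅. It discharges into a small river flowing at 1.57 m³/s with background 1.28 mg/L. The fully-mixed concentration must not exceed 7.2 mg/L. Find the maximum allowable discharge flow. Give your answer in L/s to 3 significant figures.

469 L/s

Mass balance at complete mixing: C_std·(Q_w + Q_r) = Q_w·C_e + Q_r·C_b.
Rearranging, Q_w = Q_r·(C_std − C_b)/(C_e − C_std) = 1.57·(7.2 − 1.28) / (27 − 7.2) = 0.4694 m³/s.
= 469.4 L/s.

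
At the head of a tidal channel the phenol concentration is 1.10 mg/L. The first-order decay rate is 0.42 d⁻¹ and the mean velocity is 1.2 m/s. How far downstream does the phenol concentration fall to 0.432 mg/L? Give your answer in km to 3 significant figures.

231 km

From C = C₀·e^(−kt), t = ln(C₀/C)/k = ln(1.10/0.432)/0.42 = 0.9346/0.42 = 2.225 d.
Distance = v·t = 1.2 m/s × 1.923e+05 s = 2.307e+05 m = 230.7 km.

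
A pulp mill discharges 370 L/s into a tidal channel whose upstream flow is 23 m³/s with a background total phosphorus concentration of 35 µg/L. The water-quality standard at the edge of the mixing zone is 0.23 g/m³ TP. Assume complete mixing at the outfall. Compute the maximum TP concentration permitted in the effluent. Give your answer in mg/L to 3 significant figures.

370 L/s = 0.37 m³/s.
35 µg/L = 0.035 mg/L.
Mass balance: 0.23·23.37 = 0.37·Cₑ + 23·0.035.
Cₑ = (5.375 − 0.805) / 0.37 = 12.35 mg/L.

12.4 mg/L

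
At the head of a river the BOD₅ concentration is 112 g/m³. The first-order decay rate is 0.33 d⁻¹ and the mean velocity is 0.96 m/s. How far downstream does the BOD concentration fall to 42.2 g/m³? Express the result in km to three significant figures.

From C = C₀·e^(−kt), t = ln(C₀/C)/k = ln(112/42.2)/0.33 = 0.9761/0.33 = 2.958 d.
Distance = v·t = 0.96 m/s × 2.556e+05 s = 2.453e+05 m = 245.3 km.

245 km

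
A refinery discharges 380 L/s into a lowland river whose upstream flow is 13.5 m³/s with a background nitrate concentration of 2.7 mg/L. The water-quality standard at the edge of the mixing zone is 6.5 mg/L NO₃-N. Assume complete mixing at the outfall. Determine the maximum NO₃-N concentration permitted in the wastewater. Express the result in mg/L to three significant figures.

142 mg/L

380 L/s = 0.38 m³/s.
Mass balance: 6.5·13.88 = 0.38·Cₑ + 13.5·2.7.
Cₑ = (90.22 − 36.45) / 0.38 = 141.5 mg/L.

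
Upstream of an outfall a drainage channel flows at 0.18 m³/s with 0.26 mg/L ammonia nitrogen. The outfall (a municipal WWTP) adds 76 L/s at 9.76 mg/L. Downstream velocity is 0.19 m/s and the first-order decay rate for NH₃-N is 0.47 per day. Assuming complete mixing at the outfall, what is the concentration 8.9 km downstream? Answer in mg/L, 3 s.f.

76 L/s = 0.076 m³/s.
After complete mixing, C₀ = (0.076·9.76 + 0.18·0.26) / 0.256 = 3.08 mg/L.
Travel time t = 8900 m / 0.19 m/s = 4.684e+04 s = 0.5422 d.
C = 3.08·exp(−0.47·0.5422) = 3.08·0.7751 = 2.387 mg/L.

2.39 mg/L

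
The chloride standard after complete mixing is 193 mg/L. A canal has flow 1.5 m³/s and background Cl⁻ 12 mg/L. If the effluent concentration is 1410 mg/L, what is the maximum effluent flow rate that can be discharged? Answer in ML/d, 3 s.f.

19.3 ML/d

Mass balance at complete mixing: C_std·(Q_w + Q_r) = Q_w·C_e + Q_r·C_b.
Rearranging, Q_w = Q_r·(C_std − C_b)/(C_e − C_std) = 1.5·(193 − 12) / (1410 − 193) = 0.2231 m³/s.
= 19.27 ML/d.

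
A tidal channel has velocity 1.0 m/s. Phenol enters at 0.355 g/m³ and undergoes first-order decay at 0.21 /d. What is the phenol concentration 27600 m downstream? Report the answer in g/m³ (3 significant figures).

0.332 g/m³

Travel time t = 27600 m / 1.0 m/s = 2.76e+04/1.0 = 2.76e+04 s = 0.3194 d.
First-order decay: C = 0.355·exp(−0.21·0.3194) = 0.355·0.9351 = 0.332 g/m³.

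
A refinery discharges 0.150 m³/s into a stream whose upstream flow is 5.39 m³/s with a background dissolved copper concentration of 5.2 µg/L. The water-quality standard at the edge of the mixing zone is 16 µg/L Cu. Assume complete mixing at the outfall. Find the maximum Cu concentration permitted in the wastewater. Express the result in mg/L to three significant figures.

5.2 µg/L = 0.0052 mg/L.
16 µg/L = 0.016 mg/L.
Mass balance: 0.016·5.54 = 0.15·Cₑ + 5.39·0.0052.
Cₑ = (0.08864 − 0.02803) / 0.15 = 0.4041 mg/L.

0.404 mg/L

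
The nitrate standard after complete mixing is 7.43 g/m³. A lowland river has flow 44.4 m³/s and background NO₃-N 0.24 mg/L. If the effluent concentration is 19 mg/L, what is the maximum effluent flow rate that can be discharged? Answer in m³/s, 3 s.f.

27.6 m³/s

Mass balance at complete mixing: C_std·(Q_w + Q_r) = Q_w·C_e + Q_r·C_b.
Rearranging, Q_w = Q_r·(C_std − C_b)/(C_e − C_std) = 44.4·(7.43 − 0.24) / (19 − 7.43) = 27.59 m³/s.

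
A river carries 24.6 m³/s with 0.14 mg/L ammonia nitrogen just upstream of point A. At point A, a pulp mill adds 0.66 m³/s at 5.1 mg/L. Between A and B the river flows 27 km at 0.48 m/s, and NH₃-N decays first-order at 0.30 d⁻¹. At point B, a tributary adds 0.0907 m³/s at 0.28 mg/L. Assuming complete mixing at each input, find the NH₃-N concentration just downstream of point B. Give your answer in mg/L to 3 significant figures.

After input A: C = (24.6·0.14 + 0.66·5.1) / 25.26 = 0.2696 mg/L.
Over the 27 km reach to input B (t = 5.625e+04 s = 0.651 d), decay gives C = 0.2696·exp(−0.30·0.651) = 0.2218 mg/L.
After input B: C = (25.26·0.2218 + 0.0907·0.28) / 25.35 = 0.222 mg/L.

0.222 mg/L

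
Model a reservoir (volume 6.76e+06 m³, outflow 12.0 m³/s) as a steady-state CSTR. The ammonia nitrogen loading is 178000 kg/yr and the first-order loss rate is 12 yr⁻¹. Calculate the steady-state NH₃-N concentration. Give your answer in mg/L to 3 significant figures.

0.387 mg/L

Outflow Q = 12.0 m³/s × 3.156e+07 s/yr = 3.787e+08 m³/yr.
Steady-state CSTR mass balance: W = Q·C + k·V·C, so C = W/(Q + kV).
Q + kV = 3.787e+08 + 12·6.76e+06 = 4.598e+08 m³/yr.
C = 178000/4.598e+08 = 0.0003871 kg/m³ = 0.3871 mg/L.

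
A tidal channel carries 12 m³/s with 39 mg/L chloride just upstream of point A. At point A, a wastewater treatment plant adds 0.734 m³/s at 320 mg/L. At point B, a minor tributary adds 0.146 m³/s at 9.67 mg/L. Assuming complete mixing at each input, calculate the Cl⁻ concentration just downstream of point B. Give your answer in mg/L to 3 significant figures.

54.7 mg/L

After input A: C = (12·39 + 0.734·320) / 12.73 = 55.2 mg/L.
After input B: C = (12.73·55.2 + 0.146·9.67) / 12.88 = 54.68 mg/L.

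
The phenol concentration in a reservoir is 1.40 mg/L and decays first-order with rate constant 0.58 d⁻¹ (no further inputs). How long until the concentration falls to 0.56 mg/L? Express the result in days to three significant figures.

1.58 d

t = ln(C₀/C)/k = ln(1.40/0.56)/0.58 = 0.9163/0.58 = 1.58 d.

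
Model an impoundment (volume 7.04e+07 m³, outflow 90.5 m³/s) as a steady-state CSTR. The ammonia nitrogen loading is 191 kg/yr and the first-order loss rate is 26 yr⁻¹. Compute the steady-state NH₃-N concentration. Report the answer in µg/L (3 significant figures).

0.0408 µg/L

Outflow Q = 90.5 m³/s × 3.156e+07 s/yr = 2.856e+09 m³/yr.
Steady-state CSTR mass balance: W = Q·C + k·V·C, so C = W/(Q + kV).
Q + kV = 2.856e+09 + 26·7.04e+07 = 4.686e+09 m³/yr.
C = 191/4.686e+09 = 4.076e-08 kg/m³ = 4.076e-05 mg/L = 0.04076 µg/L.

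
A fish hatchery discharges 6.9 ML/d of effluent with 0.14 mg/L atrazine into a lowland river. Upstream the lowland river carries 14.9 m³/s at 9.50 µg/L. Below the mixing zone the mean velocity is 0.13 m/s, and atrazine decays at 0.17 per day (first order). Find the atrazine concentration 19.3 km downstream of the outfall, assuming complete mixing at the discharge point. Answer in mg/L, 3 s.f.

0.00761 mg/L

6.9 ML/d = 0.07986 m³/s.
9.50 µg/L = 0.0095 mg/L.
After complete mixing, C₀ = (0.07986·0.14 + 14.9·0.0095) / 14.98 = 0.0102 mg/L.
Travel time t = 1.93e+04 m / 0.13 m/s = 1.485e+05 s = 1.718 d.
C = 0.0102·exp(−0.17·1.718) = 0.0102·0.7467 = 0.007613 mg/L.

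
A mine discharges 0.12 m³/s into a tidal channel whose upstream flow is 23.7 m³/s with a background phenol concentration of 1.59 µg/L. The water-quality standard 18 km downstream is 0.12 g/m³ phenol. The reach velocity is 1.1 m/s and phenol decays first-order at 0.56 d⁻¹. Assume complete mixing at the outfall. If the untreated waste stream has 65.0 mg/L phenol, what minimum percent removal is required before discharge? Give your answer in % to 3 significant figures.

59.7 %

1.59 µg/L = 0.00159 mg/L.
Travel time to the compliance point: t = 1.8e+04/1.1 = 1.636e+04 s = 0.1894 d; decay factor exp(−0.56·0.1894) = 0.8994.
So the concentration just after mixing may be at most 0.12/0.8994 = 0.1334 mg/L.
Mass balance: 0.1334·23.82 = 0.12·Cₑ + 23.7·0.00159.
Cₑ = (3.178 − 0.03768) / 0.12 = 26.17 mg/L.
Required removal = 1 − 26.17/65.0 = 59.74 %.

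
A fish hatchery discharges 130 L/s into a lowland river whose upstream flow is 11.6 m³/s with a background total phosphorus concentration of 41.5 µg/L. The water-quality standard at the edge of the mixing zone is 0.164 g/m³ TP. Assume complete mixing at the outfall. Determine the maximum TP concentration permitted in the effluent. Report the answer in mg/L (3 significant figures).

130 L/s = 0.13 m³/s.
41.5 µg/L = 0.0415 mg/L.
Mass balance: 0.164·11.73 = 0.13·Cₑ + 11.6·0.0415.
Cₑ = (1.924 − 0.4814) / 0.13 = 11.09 mg/L.

11.1 mg/L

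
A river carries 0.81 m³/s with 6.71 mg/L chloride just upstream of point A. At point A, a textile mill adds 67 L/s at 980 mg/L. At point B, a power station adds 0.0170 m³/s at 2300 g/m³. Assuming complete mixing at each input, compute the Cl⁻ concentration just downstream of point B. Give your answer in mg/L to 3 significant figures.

123 mg/L

67 L/s = 0.067 m³/s.
After input A: C = (0.81·6.71 + 0.067·980) / 0.877 = 81.07 mg/L.
After input B: C = (0.877·81.07 + 0.017·2300) / 0.894 = 123.3 mg/L.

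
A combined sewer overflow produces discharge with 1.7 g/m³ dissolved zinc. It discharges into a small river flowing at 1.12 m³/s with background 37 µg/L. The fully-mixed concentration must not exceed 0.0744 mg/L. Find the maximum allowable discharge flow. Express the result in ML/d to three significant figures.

37 µg/L = 0.037 mg/L.
Mass balance at complete mixing: C_std·(Q_w + Q_r) = Q_w·C_e + Q_r·C_b.
Rearranging, Q_w = Q_r·(C_std − C_b)/(C_e − C_std) = 1.12·(0.0744 − 0.037) / (1.7 − 0.0744) = 0.02577 m³/s.
= 2.226 ML/d.

2.23 ML/d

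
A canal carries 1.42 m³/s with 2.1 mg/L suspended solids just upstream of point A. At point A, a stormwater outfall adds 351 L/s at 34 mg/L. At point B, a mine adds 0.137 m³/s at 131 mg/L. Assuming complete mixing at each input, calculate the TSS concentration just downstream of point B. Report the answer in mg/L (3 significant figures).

17.2 mg/L

351 L/s = 0.351 m³/s.
After input A: C = (1.42·2.1 + 0.351·34) / 1.771 = 8.422 mg/L.
After input B: C = (1.771·8.422 + 0.137·131) / 1.908 = 17.22 mg/L.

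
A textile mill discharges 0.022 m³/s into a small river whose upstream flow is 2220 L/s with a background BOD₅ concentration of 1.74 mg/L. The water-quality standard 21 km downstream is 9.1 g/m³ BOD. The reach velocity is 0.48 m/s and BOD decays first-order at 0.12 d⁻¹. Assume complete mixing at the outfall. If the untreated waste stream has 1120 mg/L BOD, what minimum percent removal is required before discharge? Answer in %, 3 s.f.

2220 L/s = 2.22 m³/s.
Travel time to the compliance point: t = 2.1e+04/0.48 = 4.375e+04 s = 0.5064 d; decay factor exp(−0.12·0.5064) = 0.941.
So the concentration just after mixing may be at most 9.1/0.941 = 9.67 mg/L.
Mass balance: 9.67·2.242 = 0.022·Cₑ + 2.22·1.74.
Cₑ = (21.68 − 3.863) / 0.022 = 809.9 mg/L.
Required removal = 1 − 809.9/1120 = 27.69 %.

27.7 %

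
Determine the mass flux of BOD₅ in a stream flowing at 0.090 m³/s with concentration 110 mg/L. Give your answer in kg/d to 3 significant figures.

Mass flux = Q·C = 0.09 m³/s × 110 g/m³ = 9.9 g/s.
= 9.9 g/s × 86.4 = 855.4 kg/d.

855 kg/d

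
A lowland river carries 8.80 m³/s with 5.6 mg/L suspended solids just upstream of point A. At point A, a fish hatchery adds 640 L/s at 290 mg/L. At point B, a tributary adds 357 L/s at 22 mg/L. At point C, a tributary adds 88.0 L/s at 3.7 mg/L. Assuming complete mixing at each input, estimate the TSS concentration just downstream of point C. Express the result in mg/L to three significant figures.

640 L/s = 0.64 m³/s.
After input A: C = (8.8·5.6 + 0.64·290) / 9.44 = 24.88 mg/L.
357 L/s = 0.357 m³/s.
After input B: C = (9.44·24.88 + 0.357·22) / 9.797 = 24.78 mg/L.
88.0 L/s = 0.088 m³/s.
After input C: C = (9.797·24.78 + 0.088·3.7) / 9.885 = 24.59 mg/L.

24.6 mg/L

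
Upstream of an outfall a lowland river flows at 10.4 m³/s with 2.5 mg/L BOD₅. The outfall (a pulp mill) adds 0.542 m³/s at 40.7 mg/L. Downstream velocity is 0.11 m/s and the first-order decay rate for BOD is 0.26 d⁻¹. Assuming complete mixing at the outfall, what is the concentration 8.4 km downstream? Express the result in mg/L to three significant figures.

3.49 mg/L

After complete mixing, C₀ = (0.542·40.7 + 10.4·2.5) / 10.94 = 4.392 mg/L.
Travel time t = 8400 m / 0.11 m/s = 7.636e+04 s = 0.8838 d.
C = 4.392·exp(−0.26·0.8838) = 4.392·0.7947 = 3.49 mg/L.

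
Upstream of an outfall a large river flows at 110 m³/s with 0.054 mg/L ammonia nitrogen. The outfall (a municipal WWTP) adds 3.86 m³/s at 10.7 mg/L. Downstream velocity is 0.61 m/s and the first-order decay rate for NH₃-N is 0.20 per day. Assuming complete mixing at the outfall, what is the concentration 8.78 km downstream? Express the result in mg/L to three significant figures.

0.401 mg/L

After complete mixing, C₀ = (3.86·10.7 + 110·0.054) / 113.9 = 0.4149 mg/L.
Travel time t = 8780 m / 0.61 m/s = 1.439e+04 s = 0.1666 d.
C = 0.4149·exp(−0.20·0.1666) = 0.4149·0.9672 = 0.4013 mg/L.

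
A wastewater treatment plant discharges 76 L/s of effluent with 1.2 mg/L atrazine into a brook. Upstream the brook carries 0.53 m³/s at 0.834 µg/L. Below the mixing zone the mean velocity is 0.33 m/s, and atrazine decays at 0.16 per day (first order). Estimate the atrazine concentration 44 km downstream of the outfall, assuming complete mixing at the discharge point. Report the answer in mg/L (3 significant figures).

76 L/s = 0.076 m³/s.
0.834 µg/L = 0.000834 mg/L.
After complete mixing, C₀ = (0.076·1.2 + 0.53·0.000834) / 0.606 = 0.1512 mg/L.
Travel time t = 4.4e+04 m / 0.33 m/s = 1.333e+05 s = 1.543 d.
C = 0.1512·exp(−0.16·1.543) = 0.1512·0.7812 = 0.1181 mg/L.

0.118 mg/L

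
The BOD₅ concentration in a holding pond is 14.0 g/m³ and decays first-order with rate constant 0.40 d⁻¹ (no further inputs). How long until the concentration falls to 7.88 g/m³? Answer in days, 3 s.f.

1.44 d

t = ln(C₀/C)/k = ln(14.0/7.88)/0.40 = 0.5747/0.40 = 1.437 d.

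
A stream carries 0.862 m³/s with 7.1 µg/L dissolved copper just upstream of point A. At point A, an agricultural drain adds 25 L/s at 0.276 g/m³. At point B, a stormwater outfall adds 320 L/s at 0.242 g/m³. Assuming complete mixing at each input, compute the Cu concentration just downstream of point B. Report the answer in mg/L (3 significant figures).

7.1 µg/L = 0.0071 mg/L.
25 L/s = 0.025 m³/s.
After input A: C = (0.862·0.0071 + 0.025·0.276) / 0.887 = 0.01468 mg/L.
320 L/s = 0.32 m³/s.
After input B: C = (0.887·0.01468 + 0.32·0.242) / 1.207 = 0.07495 mg/L.

0.0749 mg/L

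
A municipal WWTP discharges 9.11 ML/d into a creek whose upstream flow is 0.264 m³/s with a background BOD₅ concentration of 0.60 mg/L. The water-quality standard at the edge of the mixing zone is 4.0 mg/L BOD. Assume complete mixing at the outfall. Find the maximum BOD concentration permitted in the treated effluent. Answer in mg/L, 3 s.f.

12.5 mg/L

9.11 ML/d = 0.1054 m³/s.
Mass balance: 4·0.3694 = 0.1054·Cₑ + 0.264·0.6.
Cₑ = (1.478 − 0.1584) / 0.1054 = 12.51 mg/L.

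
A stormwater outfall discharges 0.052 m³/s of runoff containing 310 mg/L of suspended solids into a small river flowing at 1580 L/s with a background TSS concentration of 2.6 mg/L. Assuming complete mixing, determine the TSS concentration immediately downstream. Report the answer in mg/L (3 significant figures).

1580 L/s = 1.58 m³/s.
Flow-weighted mixing gives C = (0.052·310 + 1.58·2.6) / (0.052 + 1.58) = 20.23/1.632 = 12.39 mg/L.

12.4 mg/L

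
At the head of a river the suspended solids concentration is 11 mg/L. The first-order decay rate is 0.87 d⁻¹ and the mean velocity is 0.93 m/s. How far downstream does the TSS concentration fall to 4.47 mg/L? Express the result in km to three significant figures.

83.2 km

From C = C₀·e^(−kt), t = ln(C₀/C)/k = ln(11/4.47)/0.87 = 0.9005/0.87 = 1.035 d.
Distance = v·t = 0.93 m/s × 8.943e+04 s = 8.317e+04 m = 83.17 km.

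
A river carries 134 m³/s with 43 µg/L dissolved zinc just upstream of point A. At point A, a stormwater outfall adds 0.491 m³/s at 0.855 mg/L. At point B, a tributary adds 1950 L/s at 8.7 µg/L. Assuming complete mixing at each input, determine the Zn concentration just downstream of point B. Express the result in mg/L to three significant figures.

43 µg/L = 0.043 mg/L.
After input A: C = (134·0.043 + 0.491·0.855) / 134.5 = 0.04596 mg/L.
1950 L/s = 1.95 m³/s.
8.7 µg/L = 0.0087 mg/L.
After input B: C = (134.5·0.04596 + 1.95·0.0087) / 136.4 = 0.04543 mg/L.

0.0454 mg/L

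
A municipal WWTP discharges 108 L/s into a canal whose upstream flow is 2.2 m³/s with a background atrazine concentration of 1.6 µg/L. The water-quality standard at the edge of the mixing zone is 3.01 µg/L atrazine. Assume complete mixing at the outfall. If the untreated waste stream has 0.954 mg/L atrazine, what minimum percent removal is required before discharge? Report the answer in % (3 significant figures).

96.7 %

108 L/s = 0.108 m³/s.
1.6 µg/L = 0.0016 mg/L.
3.01 µg/L = 0.00301 mg/L.
Mass balance: 0.00301·2.308 = 0.108·Cₑ + 2.2·0.0016.
Cₑ = (0.006947 − 0.00352) / 0.108 = 0.03173 mg/L.
Required removal = 1 − 0.03173/0.954 = 96.67 %.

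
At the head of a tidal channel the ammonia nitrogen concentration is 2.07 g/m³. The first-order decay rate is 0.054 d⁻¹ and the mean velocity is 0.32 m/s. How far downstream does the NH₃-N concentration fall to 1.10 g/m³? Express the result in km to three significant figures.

From C = C₀·e^(−kt), t = ln(C₀/C)/k = ln(2.07/1.10)/0.054 = 0.6322/0.054 = 11.71 d.
Distance = v·t = 0.32 m/s × 1.012e+06 s = 3.237e+05 m = 323.7 km.

324 km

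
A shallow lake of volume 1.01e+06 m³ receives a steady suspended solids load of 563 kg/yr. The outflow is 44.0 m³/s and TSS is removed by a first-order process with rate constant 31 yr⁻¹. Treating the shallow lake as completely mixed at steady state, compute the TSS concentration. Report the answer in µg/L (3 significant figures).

Outflow Q = 44.0 m³/s × 3.156e+07 s/yr = 1.389e+09 m³/yr.
Steady-state CSTR mass balance: W = Q·C + k·V·C, so C = W/(Q + kV).
Q + kV = 1.389e+09 + 31·1.01e+06 = 1.42e+09 m³/yr.
C = 563/1.42e+09 = 3.965e-07 kg/m³ = 0.0003965 mg/L = 0.3965 µg/L.

0.397 µg/L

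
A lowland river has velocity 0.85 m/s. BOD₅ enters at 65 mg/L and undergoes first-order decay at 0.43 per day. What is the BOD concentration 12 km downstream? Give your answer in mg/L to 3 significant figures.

Travel time t = 12 km / 0.85 m/s = 1.2e+04/0.85 = 1.412e+04 s = 0.1634 d.
First-order decay: C = 65·exp(−0.43·0.1634) = 65·0.9322 = 60.59 mg/L.

60.6 mg/L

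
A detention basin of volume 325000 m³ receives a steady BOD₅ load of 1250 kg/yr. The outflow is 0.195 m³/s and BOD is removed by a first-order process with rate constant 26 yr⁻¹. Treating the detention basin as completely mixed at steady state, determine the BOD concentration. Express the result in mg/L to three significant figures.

0.0856 mg/L

Outflow Q = 0.195 m³/s × 3.156e+07 s/yr = 6.154e+06 m³/yr.
Steady-state CSTR mass balance: W = Q·C + k·V·C, so C = W/(Q + kV).
Q + kV = 6.154e+06 + 26·325000 = 1.46e+07 m³/yr.
C = 1250/1.46e+07 = 8.559e-05 kg/m³ = 0.08559 mg/L.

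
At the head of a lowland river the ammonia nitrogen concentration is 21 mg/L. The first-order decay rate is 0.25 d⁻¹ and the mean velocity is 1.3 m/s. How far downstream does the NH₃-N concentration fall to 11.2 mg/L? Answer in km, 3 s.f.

282 km

From C = C₀·e^(−kt), t = ln(C₀/C)/k = ln(21/11.2)/0.25 = 0.6286/0.25 = 2.514 d.
Distance = v·t = 1.3 m/s × 2.172e+05 s = 2.824e+05 m = 282.4 km.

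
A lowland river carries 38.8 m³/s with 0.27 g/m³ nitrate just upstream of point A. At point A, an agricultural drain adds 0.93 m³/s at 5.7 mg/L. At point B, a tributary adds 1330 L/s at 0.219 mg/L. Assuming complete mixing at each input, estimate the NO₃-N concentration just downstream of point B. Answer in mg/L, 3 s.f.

0.391 mg/L

After input A: C = (38.8·0.27 + 0.93·5.7) / 39.73 = 0.3971 mg/L.
1330 L/s = 1.33 m³/s.
After input B: C = (39.73·0.3971 + 1.33·0.219) / 41.06 = 0.3913 mg/L.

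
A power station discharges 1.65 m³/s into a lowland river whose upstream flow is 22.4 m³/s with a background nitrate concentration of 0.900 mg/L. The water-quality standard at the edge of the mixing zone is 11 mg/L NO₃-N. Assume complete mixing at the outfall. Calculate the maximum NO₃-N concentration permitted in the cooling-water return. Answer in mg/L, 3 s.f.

Mass balance: 11·24.05 = 1.65·Cₑ + 22.4·0.9.
Cₑ = (264.5 − 20.16) / 1.65 = 148.1 mg/L.

148 mg/L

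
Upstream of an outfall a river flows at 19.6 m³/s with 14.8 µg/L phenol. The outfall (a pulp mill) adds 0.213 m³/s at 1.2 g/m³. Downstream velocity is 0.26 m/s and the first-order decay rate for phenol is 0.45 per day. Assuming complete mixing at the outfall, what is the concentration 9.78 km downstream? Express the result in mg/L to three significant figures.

14.8 µg/L = 0.0148 mg/L.
After complete mixing, C₀ = (0.213·1.2 + 19.6·0.0148) / 19.81 = 0.02754 mg/L.
Travel time t = 9780 m / 0.26 m/s = 3.762e+04 s = 0.4354 d.
C = 0.02754·exp(−0.45·0.4354) = 0.02754·0.8221 = 0.02264 mg/L.

0.0226 mg/L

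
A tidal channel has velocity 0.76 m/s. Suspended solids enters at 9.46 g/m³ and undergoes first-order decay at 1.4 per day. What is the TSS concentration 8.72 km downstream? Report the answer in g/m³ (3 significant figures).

Travel time t = 8.72 km / 0.76 m/s = 8720/0.76 = 1.147e+04 s = 0.1328 d.
First-order decay: C = 9.46·exp(−1.4·0.1328) = 9.46·0.8303 = 7.855 g/m³.

7.86 g/m³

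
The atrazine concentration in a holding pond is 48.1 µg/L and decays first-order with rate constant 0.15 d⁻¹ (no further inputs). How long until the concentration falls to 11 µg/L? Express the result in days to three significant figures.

9.84 d

t = ln(C₀/C)/k = ln(48.1/11)/0.15 = 1.475/0.15 = 9.836 d.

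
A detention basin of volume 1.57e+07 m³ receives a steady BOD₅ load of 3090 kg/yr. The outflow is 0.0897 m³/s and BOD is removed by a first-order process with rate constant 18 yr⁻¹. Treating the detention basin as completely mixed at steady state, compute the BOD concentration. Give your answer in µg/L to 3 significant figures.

10.8 µg/L

Outflow Q = 0.0897 m³/s × 3.156e+07 s/yr = 2.831e+06 m³/yr.
Steady-state CSTR mass balance: W = Q·C + k·V·C, so C = W/(Q + kV).
Q + kV = 2.831e+06 + 18·1.57e+07 = 2.854e+08 m³/yr.
C = 3090/2.854e+08 = 1.083e-05 kg/m³ = 0.01083 mg/L = 10.83 µg/L.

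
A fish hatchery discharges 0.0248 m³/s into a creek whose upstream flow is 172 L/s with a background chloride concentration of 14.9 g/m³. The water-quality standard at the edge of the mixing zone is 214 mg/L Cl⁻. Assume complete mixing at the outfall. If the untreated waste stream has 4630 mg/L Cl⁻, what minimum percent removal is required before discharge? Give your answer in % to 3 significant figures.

65.6 %

172 L/s = 0.172 m³/s.
Mass balance: 214·0.1968 = 0.0248·Cₑ + 0.172·14.9.
Cₑ = (42.12 − 2.563) / 0.0248 = 1595 mg/L.
Required removal = 1 − 1595/4630 = 65.55 %.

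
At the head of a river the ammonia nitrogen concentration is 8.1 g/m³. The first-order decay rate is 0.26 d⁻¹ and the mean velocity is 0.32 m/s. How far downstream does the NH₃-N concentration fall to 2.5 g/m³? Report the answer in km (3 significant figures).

125 km

From C = C₀·e^(−kt), t = ln(C₀/C)/k = ln(8.1/2.5)/0.26 = 1.176/0.26 = 4.521 d.
Distance = v·t = 0.32 m/s × 3.907e+05 s = 1.25e+05 m = 125 km.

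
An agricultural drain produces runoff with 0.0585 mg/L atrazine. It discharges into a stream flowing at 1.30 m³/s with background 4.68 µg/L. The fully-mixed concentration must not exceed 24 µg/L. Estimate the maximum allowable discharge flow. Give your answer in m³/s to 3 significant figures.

0.728 m³/s

4.68 µg/L = 0.00468 mg/L.
24 µg/L = 0.024 mg/L.
Mass balance at complete mixing: C_std·(Q_w + Q_r) = Q_w·C_e + Q_r·C_b.
Rearranging, Q_w = Q_r·(C_std − C_b)/(C_e − C_std) = 1.30·(0.024 − 0.00468) / (0.0585 − 0.024) = 0.728 m³/s.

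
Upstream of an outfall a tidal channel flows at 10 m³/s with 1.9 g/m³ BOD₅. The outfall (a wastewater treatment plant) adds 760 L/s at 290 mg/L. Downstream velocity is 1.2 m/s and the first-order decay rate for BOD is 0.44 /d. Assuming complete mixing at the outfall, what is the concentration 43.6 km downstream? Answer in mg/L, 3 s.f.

18.5 mg/L

760 L/s = 0.76 m³/s.
After complete mixing, C₀ = (0.76·290 + 10·1.9) / 10.76 = 22.25 mg/L.
Travel time t = 4.36e+04 m / 1.2 m/s = 3.633e+04 s = 0.4205 d.
C = 22.25·exp(−0.44·0.4205) = 22.25·0.8311 = 18.49 mg/L.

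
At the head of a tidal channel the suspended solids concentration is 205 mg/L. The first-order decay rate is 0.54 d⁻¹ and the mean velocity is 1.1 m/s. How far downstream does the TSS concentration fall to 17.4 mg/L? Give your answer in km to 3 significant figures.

434 km

From C = C₀·e^(−kt), t = ln(C₀/C)/k = ln(205/17.4)/0.54 = 2.467/0.54 = 4.568 d.
Distance = v·t = 1.1 m/s × 3.946e+05 s = 4.341e+05 m = 434.1 km.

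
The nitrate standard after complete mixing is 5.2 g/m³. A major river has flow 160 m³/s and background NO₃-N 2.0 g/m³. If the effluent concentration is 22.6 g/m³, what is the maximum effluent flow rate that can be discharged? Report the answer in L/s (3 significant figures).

Mass balance at complete mixing: C_std·(Q_w + Q_r) = Q_w·C_e + Q_r·C_b.
Rearranging, Q_w = Q_r·(C_std − C_b)/(C_e − C_std) = 160·(5.2 − 2) / (22.6 − 5.2) = 29.43 m³/s.
= 2.943e+04 L/s.

29400 L/s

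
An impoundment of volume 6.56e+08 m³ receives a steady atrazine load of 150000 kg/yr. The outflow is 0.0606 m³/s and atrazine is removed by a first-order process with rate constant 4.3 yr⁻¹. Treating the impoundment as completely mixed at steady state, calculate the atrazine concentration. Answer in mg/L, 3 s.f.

0.0531 mg/L

Outflow Q = 0.0606 m³/s × 3.156e+07 s/yr = 1.912e+06 m³/yr.
Steady-state CSTR mass balance: W = Q·C + k·V·C, so C = W/(Q + kV).
Q + kV = 1.912e+06 + 4.3·6.56e+08 = 2.823e+09 m³/yr.
C = 150000/2.823e+09 = 5.314e-05 kg/m³ = 0.05314 mg/L.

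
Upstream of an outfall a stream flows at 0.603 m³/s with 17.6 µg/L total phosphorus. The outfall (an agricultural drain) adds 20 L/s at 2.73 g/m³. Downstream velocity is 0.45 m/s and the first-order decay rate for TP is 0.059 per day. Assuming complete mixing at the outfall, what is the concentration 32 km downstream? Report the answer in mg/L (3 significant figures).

0.0997 mg/L

20 L/s = 0.02 m³/s.
17.6 µg/L = 0.0176 mg/L.
After complete mixing, C₀ = (0.02·2.73 + 0.603·0.0176) / 0.623 = 0.1047 mg/L.
Travel time t = 3.2e+04 m / 0.45 m/s = 7.111e+04 s = 0.823 d.
C = 0.1047·exp(−0.059·0.823) = 0.1047·0.9526 = 0.09971 mg/L.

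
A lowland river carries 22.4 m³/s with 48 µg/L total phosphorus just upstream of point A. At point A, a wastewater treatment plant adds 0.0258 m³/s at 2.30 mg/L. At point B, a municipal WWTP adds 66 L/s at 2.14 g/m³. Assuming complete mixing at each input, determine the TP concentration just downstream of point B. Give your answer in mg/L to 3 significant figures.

48 µg/L = 0.048 mg/L.
After input A: C = (22.4·0.048 + 0.0258·2.3) / 22.43 = 0.05059 mg/L.
66 L/s = 0.066 m³/s.
After input B: C = (22.43·0.05059 + 0.066·2.14) / 22.49 = 0.05672 mg/L.

0.0567 mg/L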